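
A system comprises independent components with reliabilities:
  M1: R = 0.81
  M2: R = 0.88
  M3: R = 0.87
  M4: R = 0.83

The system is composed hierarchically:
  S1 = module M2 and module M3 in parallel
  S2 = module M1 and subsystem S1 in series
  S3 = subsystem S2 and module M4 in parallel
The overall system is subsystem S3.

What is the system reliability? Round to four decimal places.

0.9656

Parallel (M2 and M3): 1 − (1 − 0.880000)(1 − 0.870000) = 0.984400
Series (M1 and [0.984400]): 0.810000 × 0.984400 = 0.797364
Parallel ([0.797364] and M4): 1 − (1 − 0.797364)(1 − 0.830000) = 0.9656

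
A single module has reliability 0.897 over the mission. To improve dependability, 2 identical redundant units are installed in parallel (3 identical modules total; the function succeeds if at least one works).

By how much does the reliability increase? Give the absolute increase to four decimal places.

0.1019

R_before = 0.897
R_after = 1 − (1 − 0.897)^3 = 0.9989
ΔR = 0.9989 − 0.897 = 0.1019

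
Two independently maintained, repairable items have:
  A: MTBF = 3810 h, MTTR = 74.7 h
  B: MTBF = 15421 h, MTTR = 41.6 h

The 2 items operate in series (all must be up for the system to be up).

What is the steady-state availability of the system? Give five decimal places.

A(A) = MTBF/(MTBF+MTTR) = 3810/(3810+74.7) = 0.980771
A(B) = MTBF/(MTBF+MTTR) = 15421/(15421+41.6) = 0.997310
Series availability: 0.980771 × 0.997310 = 0.97813

0.97813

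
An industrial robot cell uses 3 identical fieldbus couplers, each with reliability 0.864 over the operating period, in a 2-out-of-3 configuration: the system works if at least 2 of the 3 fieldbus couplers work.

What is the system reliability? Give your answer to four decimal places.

0.9495

R = Σ_{i=2}^{3} C(3,i) p^i (1−p)^{3−i} with p = 0.864
C(3,2)·0.864^2·0.136^1 = 0.304570
C(3,3)·0.864^3·0.136^0 = 0.644973
Sum = 0.9495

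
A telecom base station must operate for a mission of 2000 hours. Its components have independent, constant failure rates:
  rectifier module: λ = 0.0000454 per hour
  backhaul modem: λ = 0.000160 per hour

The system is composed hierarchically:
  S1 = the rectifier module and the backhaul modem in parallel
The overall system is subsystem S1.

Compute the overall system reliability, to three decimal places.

R(rectifier module) = exp(−0.0000454 × 2000) = 0.91320
R(backhaul modem) = exp(−0.000160 × 2000) = 0.72615
Parallel (rectifier module and backhaul modem): 1 − (1 − 0.91320)(1 − 0.72615) = 0.976

0.976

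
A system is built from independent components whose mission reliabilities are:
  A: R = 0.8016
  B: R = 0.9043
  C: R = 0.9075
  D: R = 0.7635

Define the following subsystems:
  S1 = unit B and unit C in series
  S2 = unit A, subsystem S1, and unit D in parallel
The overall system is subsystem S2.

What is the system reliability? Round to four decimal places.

0.9916

Series (B and C): 0.904300 × 0.907500 = 0.820652
Parallel (A, [0.820652], and D): 1 − (1 − 0.801600)(1 − 0.820652)(1 − 0.763500) = 0.9916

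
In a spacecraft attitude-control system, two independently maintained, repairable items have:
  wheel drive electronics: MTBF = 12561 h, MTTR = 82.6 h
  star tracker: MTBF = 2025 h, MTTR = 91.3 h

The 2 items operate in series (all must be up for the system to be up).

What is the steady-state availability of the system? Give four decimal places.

0.9506

A(wheel drive electronics) = MTBF/(MTBF+MTTR) = 12561/(12561+82.6) = 0.993467
A(star tracker) = MTBF/(MTBF+MTTR) = 2025/(2025+91.3) = 0.956859
Series availability: 0.993467 × 0.956859 = 0.9506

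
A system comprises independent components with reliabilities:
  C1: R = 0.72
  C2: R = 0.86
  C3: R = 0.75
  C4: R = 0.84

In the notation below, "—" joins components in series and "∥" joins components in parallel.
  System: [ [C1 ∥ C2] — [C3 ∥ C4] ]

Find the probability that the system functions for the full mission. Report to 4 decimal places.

0.9224

Parallel (C1 and C2): 1 − (1 − 0.720000)(1 − 0.860000) = 0.960800
Parallel (C3 and C4): 1 − (1 − 0.750000)(1 − 0.840000) = 0.960000
Series ([0.960800] and [0.960000]): 0.960800 × 0.960000 = 0.9224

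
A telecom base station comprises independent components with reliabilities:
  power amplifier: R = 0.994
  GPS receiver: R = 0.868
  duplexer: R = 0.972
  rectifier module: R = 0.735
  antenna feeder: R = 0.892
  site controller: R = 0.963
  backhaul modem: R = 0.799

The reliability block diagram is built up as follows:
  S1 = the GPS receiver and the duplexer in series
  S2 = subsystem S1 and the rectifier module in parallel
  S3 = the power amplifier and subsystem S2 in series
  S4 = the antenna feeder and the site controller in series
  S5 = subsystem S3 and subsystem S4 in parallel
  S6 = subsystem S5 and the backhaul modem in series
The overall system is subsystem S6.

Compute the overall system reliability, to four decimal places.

0.7937

Series (GPS receiver and duplexer): 0.868000 × 0.972000 = 0.843696
Parallel ([0.843696] and rectifier module): 1 − (1 − 0.843696)(1 − 0.735000) = 0.958579
Series (power amplifier and [0.958579]): 0.994000 × 0.958579 = 0.952828
Series (antenna feeder and site controller): 0.892000 × 0.963000 = 0.858996
Parallel ([0.952828] and [0.858996]): 1 − (1 − 0.952828)(1 − 0.858996) = 0.993349
Series ([0.993349] and backhaul modem): 0.993349 × 0.799000 = 0.7937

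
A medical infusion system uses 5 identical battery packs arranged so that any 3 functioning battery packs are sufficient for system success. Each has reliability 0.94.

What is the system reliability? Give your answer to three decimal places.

0.998

R = Σ_{i=3}^{5} C(5,i) p^i (1−p)^{5−i} with p = 0.94
C(5,3)·0.94^3·0.06^2 = 0.02990
C(5,4)·0.94^4·0.06^1 = 0.23422
C(5,5)·0.94^5·0.06^0 = 0.73390
Sum = 0.998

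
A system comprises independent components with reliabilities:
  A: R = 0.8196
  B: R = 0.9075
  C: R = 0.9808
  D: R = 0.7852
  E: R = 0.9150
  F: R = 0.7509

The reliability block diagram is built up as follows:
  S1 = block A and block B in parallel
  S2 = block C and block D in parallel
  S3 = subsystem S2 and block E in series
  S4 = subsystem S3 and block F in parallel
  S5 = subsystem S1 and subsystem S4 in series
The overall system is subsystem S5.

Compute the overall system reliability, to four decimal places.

0.9616

Parallel (A and B): 1 − (1 − 0.819600)(1 − 0.907500) = 0.983313
Parallel (C and D): 1 − (1 − 0.980800)(1 − 0.785200) = 0.995876
Series ([0.995876] and E): 0.995876 × 0.915000 = 0.911227
Parallel ([0.911227] and F): 1 − (1 − 0.911227)(1 − 0.750900) = 0.977887
Series ([0.983313] and [0.977887]): 0.983313 × 0.977887 = 0.9616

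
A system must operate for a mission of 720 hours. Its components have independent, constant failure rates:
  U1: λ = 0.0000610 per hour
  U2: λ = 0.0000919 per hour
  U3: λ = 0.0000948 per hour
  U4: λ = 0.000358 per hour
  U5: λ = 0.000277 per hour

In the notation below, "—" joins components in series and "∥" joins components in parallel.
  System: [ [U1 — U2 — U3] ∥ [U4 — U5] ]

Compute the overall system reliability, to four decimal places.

0.9401

R(U1) = exp(−0.0000610 × 720) = 0.957031
R(U2) = exp(−0.0000919 × 720) = 0.935974
R(U3) = exp(−0.0000948 × 720) = 0.934021
R(U4) = exp(−0.000358 × 720) = 0.772781
R(U5) = exp(−0.000277 × 720) = 0.819189
Series (U1, U2, and U3): 0.957031 × 0.935974 × 0.934021 = 0.836655
Series (U4 and U5): 0.772781 × 0.819189 = 0.633054
Parallel ([0.836655] and [0.633054]): 1 − (1 − 0.836655)(1 − 0.633054) = 0.9401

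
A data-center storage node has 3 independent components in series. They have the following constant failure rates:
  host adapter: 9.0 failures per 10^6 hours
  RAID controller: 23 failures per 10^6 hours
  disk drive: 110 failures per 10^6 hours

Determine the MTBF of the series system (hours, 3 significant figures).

7040

Series of exponential components: λ_sys = Σ λ_i
λ_sys = 0.0000090 + 0.000023 + 0.00011 = 1.4200e-04 /h
MTBF = 1 / λ_sys = 7040 h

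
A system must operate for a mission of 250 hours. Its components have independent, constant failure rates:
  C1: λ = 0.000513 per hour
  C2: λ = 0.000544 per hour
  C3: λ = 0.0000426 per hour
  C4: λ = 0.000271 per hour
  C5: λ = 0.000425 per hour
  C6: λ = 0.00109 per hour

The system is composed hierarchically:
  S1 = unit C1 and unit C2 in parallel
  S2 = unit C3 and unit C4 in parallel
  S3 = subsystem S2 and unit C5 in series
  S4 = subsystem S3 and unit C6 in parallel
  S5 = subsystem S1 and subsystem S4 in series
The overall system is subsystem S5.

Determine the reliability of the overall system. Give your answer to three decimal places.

0.961

R(C1) = exp(−0.000513 × 250) = 0.87963
R(C2) = exp(−0.000544 × 250) = 0.87284
R(C3) = exp(−0.0000426 × 250) = 0.98941
R(C4) = exp(−0.000271 × 250) = 0.93449
R(C5) = exp(−0.000425 × 250) = 0.89920
R(C6) = exp(−0.00109 × 250) = 0.76147
Parallel (C1 and C2): 1 − (1 − 0.87963)(1 − 0.87284) = 0.98469
Parallel (C3 and C4): 1 − (1 − 0.98941)(1 − 0.93449) = 0.99931
Series ([0.99931] and C5): 0.99931 × 0.89920 = 0.89858
Parallel ([0.89858] and C6): 1 − (1 − 0.89858)(1 − 0.76147) = 0.97581
Series ([0.98469] and [0.97581]): 0.98469 × 0.97581 = 0.961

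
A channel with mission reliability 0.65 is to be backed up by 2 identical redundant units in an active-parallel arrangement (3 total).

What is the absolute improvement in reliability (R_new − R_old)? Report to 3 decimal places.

0.307

R_before = 0.65
R_after = 1 − (1 − 0.65)^3 = 0.957
ΔR = 0.957 − 0.65 = 0.307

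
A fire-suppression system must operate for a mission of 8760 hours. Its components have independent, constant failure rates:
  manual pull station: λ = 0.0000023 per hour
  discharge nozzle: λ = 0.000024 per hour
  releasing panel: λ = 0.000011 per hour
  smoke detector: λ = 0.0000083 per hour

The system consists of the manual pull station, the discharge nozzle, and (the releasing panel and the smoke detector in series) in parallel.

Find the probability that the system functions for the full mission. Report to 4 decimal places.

R(manual pull station) = exp(−0.0000023 × 8760) = 0.980054
R(discharge nozzle) = exp(−0.000024 × 8760) = 0.810390
R(releasing panel) = exp(−0.000011 × 8760) = 0.908137
R(smoke detector) = exp(−0.0000083 × 8760) = 0.929872
Series (releasing panel and smoke detector): 0.908137 × 0.929872 = 0.844451
Parallel (manual pull station, discharge nozzle, and [0.844451]): 1 − (1 − 0.980054)(1 − 0.810390)(1 − 0.844451) = 0.9994

0.9994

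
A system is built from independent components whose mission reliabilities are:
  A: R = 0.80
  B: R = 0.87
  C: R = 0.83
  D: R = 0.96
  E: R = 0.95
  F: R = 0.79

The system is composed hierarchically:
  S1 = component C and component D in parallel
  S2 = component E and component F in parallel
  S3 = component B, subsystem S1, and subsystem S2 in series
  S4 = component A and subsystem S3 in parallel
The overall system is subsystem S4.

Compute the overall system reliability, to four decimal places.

Parallel (C and D): 1 − (1 − 0.830000)(1 − 0.960000) = 0.993200
Parallel (E and F): 1 − (1 − 0.950000)(1 − 0.790000) = 0.989500
Series (B, [0.993200], and [0.989500]): 0.870000 × 0.993200 × 0.989500 = 0.855011
Parallel (A and [0.855011]): 1 − (1 − 0.800000)(1 − 0.855011) = 0.9710

0.9710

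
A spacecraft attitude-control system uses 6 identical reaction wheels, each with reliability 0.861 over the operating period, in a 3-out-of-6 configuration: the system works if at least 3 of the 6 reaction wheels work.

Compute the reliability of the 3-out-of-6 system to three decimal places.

0.996

R = Σ_{i=3}^{6} C(6,i) p^i (1−p)^{6−i} with p = 0.861
C(6,3)·0.861^3·0.139^3 = 0.03428
C(6,4)·0.861^4·0.139^2 = 0.15927
C(6,5)·0.861^5·0.139^1 = 0.39462
C(6,6)·0.861^6·0.139^0 = 0.40740
Sum = 0.996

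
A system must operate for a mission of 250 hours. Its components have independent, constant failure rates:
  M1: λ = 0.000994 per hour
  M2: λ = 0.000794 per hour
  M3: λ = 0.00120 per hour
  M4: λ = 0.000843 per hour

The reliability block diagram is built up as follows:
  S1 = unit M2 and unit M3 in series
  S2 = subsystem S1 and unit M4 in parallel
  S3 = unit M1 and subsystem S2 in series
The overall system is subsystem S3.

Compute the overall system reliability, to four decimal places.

R(M1) = exp(−0.000994 × 250) = 0.779970
R(M2) = exp(−0.000794 × 250) = 0.819960
R(M3) = exp(−0.00120 × 250) = 0.740818
R(M4) = exp(−0.000843 × 250) = 0.809977
Series (M2 and M3): 0.819960 × 0.740818 = 0.607441
Parallel ([0.607441] and M4): 1 − (1 − 0.607441)(1 − 0.809977) = 0.925405
Series (M1 and [0.925405]): 0.779970 × 0.925405 = 0.7218

0.7218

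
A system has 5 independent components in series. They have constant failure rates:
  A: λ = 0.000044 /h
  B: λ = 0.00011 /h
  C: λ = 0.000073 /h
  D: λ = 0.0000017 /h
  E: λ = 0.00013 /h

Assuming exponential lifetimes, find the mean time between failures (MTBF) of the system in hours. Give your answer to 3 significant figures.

Series of exponential components: λ_sys = Σ λ_i
λ_sys = 0.000044 + 0.00011 + 0.000073 + 0.0000017 + 0.00013 = 3.5870e-04 /h
MTBF = 1 / λ_sys = 2790 h

2790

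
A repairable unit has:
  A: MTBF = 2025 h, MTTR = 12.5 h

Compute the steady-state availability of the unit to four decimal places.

A(A) = MTBF/(MTBF+MTTR) = 2025/(2025+12.5) = 0.9939

0.9939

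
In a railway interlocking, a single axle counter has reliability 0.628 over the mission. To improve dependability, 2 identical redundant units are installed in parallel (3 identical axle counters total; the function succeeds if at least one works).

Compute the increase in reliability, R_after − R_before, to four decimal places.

0.3205

R_before = 0.628
R_after = 1 − (1 − 0.628)^3 = 0.9485
ΔR = 0.9485 − 0.628 = 0.3205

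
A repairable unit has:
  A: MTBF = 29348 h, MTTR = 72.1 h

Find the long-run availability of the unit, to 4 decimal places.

0.9975

A(A) = MTBF/(MTBF+MTTR) = 29348/(29348+72.1) = 0.9975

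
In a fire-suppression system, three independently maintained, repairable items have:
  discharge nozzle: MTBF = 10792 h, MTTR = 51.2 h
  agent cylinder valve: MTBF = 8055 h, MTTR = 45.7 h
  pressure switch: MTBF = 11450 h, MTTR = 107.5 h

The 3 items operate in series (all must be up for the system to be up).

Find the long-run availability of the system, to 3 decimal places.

A(discharge nozzle) = MTBF/(MTBF+MTTR) = 10792/(10792+51.2) = 0.995278
A(agent cylinder valve) = MTBF/(MTBF+MTTR) = 8055/(8055+45.7) = 0.994359
A(pressure switch) = MTBF/(MTBF+MTTR) = 11450/(11450+107.5) = 0.990699
Series availability: 0.995278 × 0.994359 × 0.990699 = 0.980

0.980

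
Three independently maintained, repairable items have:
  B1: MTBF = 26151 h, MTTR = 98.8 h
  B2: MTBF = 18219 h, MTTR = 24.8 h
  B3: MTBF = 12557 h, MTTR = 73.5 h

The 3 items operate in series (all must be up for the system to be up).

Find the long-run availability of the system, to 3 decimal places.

0.989

A(B1) = MTBF/(MTBF+MTTR) = 26151/(26151+98.8) = 0.996236
A(B2) = MTBF/(MTBF+MTTR) = 18219/(18219+24.8) = 0.998641
A(B3) = MTBF/(MTBF+MTTR) = 12557/(12557+73.5) = 0.994181
Series availability: 0.996236 × 0.998641 × 0.994181 = 0.989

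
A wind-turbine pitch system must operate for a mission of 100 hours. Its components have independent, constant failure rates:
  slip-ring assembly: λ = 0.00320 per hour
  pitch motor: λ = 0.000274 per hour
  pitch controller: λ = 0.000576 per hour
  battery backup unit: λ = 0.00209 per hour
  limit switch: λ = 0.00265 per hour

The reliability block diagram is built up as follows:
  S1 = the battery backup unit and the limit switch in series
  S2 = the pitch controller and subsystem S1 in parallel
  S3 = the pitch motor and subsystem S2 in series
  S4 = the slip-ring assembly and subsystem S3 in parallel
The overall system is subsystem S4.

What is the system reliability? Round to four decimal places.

R(slip-ring assembly) = exp(−0.00320 × 100) = 0.726149
R(pitch motor) = exp(−0.000274 × 100) = 0.972972
R(pitch controller) = exp(−0.000576 × 100) = 0.944027
R(battery backup unit) = exp(−0.00209 × 100) = 0.811395
R(limit switch) = exp(−0.00265 × 100) = 0.767206
Series (battery backup unit and limit switch): 0.811395 × 0.767206 = 0.622507
Parallel (pitch controller and [0.622507]): 1 − (1 − 0.944027)(1 − 0.622507) = 0.978871
Series (pitch motor and [0.978871]): 0.972972 × 0.978871 = 0.952414
Parallel (slip-ring assembly and [0.952414]): 1 − (1 − 0.726149)(1 − 0.952414) = 0.9870

0.9870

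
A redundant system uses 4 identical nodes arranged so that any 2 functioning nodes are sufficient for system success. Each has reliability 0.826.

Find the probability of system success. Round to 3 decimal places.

0.982

R = Σ_{i=2}^{4} C(4,i) p^i (1−p)^{4−i} with p = 0.826
C(4,2)·0.826^2·0.174^2 = 0.12394
C(4,3)·0.826^3·0.174^1 = 0.39224
C(4,4)·0.826^4·0.174^0 = 0.46550
Sum = 0.982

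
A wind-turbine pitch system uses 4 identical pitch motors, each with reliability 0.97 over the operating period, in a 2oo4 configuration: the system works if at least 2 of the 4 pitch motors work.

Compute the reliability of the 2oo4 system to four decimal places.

0.9999

R = Σ_{i=2}^{4} C(4,i) p^i (1−p)^{4−i} with p = 0.97
C(4,2)·0.97^2·0.03^2 = 0.005081
C(4,3)·0.97^3·0.03^1 = 0.109521
C(4,4)·0.97^4·0.03^0 = 0.885293
Sum = 0.9999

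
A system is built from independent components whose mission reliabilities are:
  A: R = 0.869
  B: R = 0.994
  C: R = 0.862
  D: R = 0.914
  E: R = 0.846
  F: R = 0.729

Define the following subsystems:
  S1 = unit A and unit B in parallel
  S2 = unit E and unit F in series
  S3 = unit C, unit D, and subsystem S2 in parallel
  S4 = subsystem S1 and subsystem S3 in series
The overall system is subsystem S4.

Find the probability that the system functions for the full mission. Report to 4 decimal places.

0.9947

Parallel (A and B): 1 − (1 − 0.869000)(1 − 0.994000) = 0.999214
Series (E and F): 0.846000 × 0.729000 = 0.616734
Parallel (C, D, and [0.616734]): 1 − (1 − 0.862000)(1 − 0.914000)(1 − 0.616734) = 0.995451
Series ([0.999214] and [0.995451]): 0.999214 × 0.995451 = 0.9947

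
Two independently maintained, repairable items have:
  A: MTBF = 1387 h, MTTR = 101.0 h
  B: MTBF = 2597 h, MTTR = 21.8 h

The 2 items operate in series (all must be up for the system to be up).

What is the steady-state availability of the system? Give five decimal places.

0.92436

A(A) = MTBF/(MTBF+MTTR) = 1387/(1387+101.0) = 0.932124
A(B) = MTBF/(MTBF+MTTR) = 2597/(2597+21.8) = 0.991676
Series availability: 0.932124 × 0.991676 = 0.92436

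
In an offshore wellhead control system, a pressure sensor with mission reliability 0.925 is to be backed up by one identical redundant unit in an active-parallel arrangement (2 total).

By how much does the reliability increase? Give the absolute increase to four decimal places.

0.0694

R_before = 0.925
R_after = 1 − (1 − 0.925)^2 = 0.9944
ΔR = 0.9944 − 0.925 = 0.0694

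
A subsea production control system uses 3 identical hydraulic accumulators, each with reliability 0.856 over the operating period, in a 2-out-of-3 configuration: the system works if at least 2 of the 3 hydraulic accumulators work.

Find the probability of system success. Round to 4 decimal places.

0.9438

R = Σ_{i=2}^{3} C(3,i) p^i (1−p)^{3−i} with p = 0.856
C(3,2)·0.856^2·0.144^1 = 0.316542
C(3,3)·0.856^3·0.144^0 = 0.627222
Sum = 0.9438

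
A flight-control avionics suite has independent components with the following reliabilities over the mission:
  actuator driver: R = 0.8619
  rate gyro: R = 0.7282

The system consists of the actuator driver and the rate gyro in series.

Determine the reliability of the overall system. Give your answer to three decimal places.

0.628

Series (actuator driver and rate gyro): 0.86190 × 0.72820 = 0.628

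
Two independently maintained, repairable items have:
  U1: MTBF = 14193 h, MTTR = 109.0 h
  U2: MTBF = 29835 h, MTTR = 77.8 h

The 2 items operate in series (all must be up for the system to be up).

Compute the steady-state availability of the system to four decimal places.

A(U1) = MTBF/(MTBF+MTTR) = 14193/(14193+109.0) = 0.992379
A(U2) = MTBF/(MTBF+MTTR) = 29835/(29835+77.8) = 0.997399
Series availability: 0.992379 × 0.997399 = 0.9898

0.9898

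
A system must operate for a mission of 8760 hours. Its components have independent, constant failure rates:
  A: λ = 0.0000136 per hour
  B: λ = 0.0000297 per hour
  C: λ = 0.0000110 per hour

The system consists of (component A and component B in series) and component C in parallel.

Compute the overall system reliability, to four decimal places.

0.9710

R(A) = exp(−0.0000136 × 8760) = 0.887687
R(B) = exp(−0.0000297 × 8760) = 0.770919
R(C) = exp(−0.0000110 × 8760) = 0.908137
Series (A and B): 0.887687 × 0.770919 = 0.684335
Parallel ([0.684335] and C): 1 − (1 − 0.684335)(1 − 0.908137) = 0.9710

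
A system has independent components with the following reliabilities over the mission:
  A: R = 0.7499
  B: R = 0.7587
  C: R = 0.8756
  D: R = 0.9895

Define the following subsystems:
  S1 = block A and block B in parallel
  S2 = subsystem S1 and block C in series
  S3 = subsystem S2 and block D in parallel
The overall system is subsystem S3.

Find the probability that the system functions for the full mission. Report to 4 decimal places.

Parallel (A and B): 1 − (1 − 0.749900)(1 − 0.758700) = 0.939651
Series ([0.939651] and C): 0.939651 × 0.875600 = 0.822758
Parallel ([0.822758] and D): 1 − (1 − 0.822758)(1 − 0.989500) = 0.9981

0.9981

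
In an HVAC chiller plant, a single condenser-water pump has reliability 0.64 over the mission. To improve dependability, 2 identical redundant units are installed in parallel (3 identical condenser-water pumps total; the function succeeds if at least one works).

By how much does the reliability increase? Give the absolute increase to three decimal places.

R_before = 0.64
R_after = 1 − (1 − 0.64)^3 = 0.953
ΔR = 0.953 − 0.64 = 0.313

0.313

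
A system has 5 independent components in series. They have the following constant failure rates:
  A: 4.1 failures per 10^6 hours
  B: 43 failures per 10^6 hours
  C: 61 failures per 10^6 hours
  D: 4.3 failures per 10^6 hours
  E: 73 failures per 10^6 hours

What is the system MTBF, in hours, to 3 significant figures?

5390

Series of exponential components: λ_sys = Σ λ_i
λ_sys = 0.0000041 + 0.000043 + 0.000061 + 0.0000043 + 0.000073 = 1.8540e-04 /h
MTBF = 1 / λ_sys = 5390 h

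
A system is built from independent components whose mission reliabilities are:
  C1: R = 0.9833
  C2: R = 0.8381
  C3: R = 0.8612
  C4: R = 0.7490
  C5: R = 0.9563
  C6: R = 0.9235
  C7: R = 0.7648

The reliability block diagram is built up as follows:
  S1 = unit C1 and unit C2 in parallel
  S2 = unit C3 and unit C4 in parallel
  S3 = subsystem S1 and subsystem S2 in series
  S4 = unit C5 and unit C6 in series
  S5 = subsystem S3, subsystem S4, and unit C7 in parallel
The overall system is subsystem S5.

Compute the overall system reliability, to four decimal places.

Parallel (C1 and C2): 1 − (1 − 0.983300)(1 − 0.838100) = 0.997296
Parallel (C3 and C4): 1 − (1 − 0.861200)(1 − 0.749000) = 0.965161
Series ([0.997296] and [0.965161]): 0.997296 × 0.965161 = 0.962551
Series (C5 and C6): 0.956300 × 0.923500 = 0.883143
Parallel ([0.962551], [0.883143], and C7): 1 − (1 − 0.962551)(1 − 0.883143)(1 − 0.764800) = 0.9990

0.9990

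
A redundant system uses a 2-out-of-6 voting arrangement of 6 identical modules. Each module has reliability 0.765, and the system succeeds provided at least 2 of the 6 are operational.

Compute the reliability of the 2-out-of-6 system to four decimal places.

0.9965

R = Σ_{i=2}^{6} C(6,i) p^i (1−p)^{6−i} with p = 0.765
C(6,2)·0.765^2·0.235^4 = 0.026772
C(6,3)·0.765^3·0.235^3 = 0.116203
C(6,4)·0.765^4·0.235^2 = 0.283709
C(6,5)·0.765^5·0.235^1 = 0.369425
C(6,6)·0.765^6·0.235^0 = 0.200433
Sum = 0.9965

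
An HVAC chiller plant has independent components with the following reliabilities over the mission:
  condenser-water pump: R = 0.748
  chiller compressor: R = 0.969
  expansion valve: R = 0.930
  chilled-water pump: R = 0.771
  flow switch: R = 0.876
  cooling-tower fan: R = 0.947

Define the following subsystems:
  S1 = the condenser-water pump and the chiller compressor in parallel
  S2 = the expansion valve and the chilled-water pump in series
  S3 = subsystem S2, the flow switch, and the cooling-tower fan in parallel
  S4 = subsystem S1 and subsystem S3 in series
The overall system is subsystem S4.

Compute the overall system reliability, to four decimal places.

Parallel (condenser-water pump and chiller compressor): 1 − (1 − 0.748000)(1 − 0.969000) = 0.992188
Series (expansion valve and chilled-water pump): 0.930000 × 0.771000 = 0.717030
Parallel ([0.717030], flow switch, and cooling-tower fan): 1 − (1 − 0.717030)(1 − 0.876000)(1 − 0.947000) = 0.998140
Series ([0.992188] and [0.998140]): 0.992188 × 0.998140 = 0.9903

0.9903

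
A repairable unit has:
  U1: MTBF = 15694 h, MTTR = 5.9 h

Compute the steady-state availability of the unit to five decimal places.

0.99962

A(U1) = MTBF/(MTBF+MTTR) = 15694/(15694+5.9) = 0.99962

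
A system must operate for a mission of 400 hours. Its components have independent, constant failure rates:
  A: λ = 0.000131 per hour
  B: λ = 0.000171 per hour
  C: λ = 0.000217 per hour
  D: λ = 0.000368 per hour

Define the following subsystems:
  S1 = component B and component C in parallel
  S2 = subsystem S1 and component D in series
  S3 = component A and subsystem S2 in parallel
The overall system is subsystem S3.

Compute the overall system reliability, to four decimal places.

0.9928

R(A) = exp(−0.000131 × 400) = 0.948949
R(B) = exp(−0.000171 × 400) = 0.933887
R(C) = exp(−0.000217 × 400) = 0.916860
R(D) = exp(−0.000368 × 400) = 0.863121
Parallel (B and C): 1 − (1 − 0.933887)(1 − 0.916860) = 0.994503
Series ([0.994503] and D): 0.994503 × 0.863121 = 0.858376
Parallel (A and [0.858376]): 1 − (1 − 0.948949)(1 − 0.858376) = 0.9928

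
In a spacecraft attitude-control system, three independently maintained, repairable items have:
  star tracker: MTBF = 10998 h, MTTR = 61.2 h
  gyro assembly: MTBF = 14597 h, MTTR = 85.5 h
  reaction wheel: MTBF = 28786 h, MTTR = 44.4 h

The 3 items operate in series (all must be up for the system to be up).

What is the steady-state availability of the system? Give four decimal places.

0.9872

A(star tracker) = MTBF/(MTBF+MTTR) = 10998/(10998+61.2) = 0.994466
A(gyro assembly) = MTBF/(MTBF+MTTR) = 14597/(14597+85.5) = 0.994177
A(reaction wheel) = MTBF/(MTBF+MTTR) = 28786/(28786+44.4) = 0.998460
Series availability: 0.994466 × 0.994177 × 0.998460 = 0.9872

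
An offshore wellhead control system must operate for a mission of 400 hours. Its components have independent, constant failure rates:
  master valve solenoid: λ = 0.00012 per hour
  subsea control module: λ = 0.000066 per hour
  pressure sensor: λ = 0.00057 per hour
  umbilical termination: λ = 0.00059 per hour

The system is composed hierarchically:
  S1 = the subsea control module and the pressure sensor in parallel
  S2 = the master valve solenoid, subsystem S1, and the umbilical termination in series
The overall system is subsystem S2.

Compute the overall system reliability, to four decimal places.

R(master valve solenoid) = exp(−0.00012 × 400) = 0.953134
R(subsea control module) = exp(−0.000066 × 400) = 0.973945
R(pressure sensor) = exp(−0.00057 × 400) = 0.796124
R(umbilical termination) = exp(−0.00059 × 400) = 0.789781
Parallel (subsea control module and pressure sensor): 1 − (1 − 0.973945)(1 − 0.796124) = 0.994688
Series (master valve solenoid, [0.994688], and umbilical termination): 0.953134 × 0.994688 × 0.789781 = 0.7488

0.7488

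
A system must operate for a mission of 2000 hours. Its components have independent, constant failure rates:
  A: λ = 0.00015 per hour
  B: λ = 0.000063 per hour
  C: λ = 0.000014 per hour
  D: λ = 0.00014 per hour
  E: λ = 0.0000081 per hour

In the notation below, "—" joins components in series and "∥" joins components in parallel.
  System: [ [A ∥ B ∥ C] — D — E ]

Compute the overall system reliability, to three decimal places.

R(A) = exp(−0.00015 × 2000) = 0.74082
R(B) = exp(−0.000063 × 2000) = 0.88161
R(C) = exp(−0.000014 × 2000) = 0.97239
R(D) = exp(−0.00014 × 2000) = 0.75578
R(E) = exp(−0.0000081 × 2000) = 0.98393
Parallel (A, B, and C): 1 − (1 − 0.74082)(1 − 0.88161)(1 − 0.97239) = 0.99915
Series ([0.99915], D, and E): 0.99915 × 0.75578 × 0.98393 = 0.743

0.743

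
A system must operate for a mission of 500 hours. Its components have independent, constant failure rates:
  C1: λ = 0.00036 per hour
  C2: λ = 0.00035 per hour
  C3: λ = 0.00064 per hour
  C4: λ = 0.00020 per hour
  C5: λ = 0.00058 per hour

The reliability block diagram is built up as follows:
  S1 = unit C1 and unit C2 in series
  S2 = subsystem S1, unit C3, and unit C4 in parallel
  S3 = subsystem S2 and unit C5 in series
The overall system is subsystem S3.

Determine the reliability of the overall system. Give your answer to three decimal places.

0.742

R(C1) = exp(−0.00036 × 500) = 0.83527
R(C2) = exp(−0.00035 × 500) = 0.83946
R(C3) = exp(−0.00064 × 500) = 0.72615
R(C4) = exp(−0.00020 × 500) = 0.90484
R(C5) = exp(−0.00058 × 500) = 0.74826
Series (C1 and C2): 0.83527 × 0.83946 = 0.70118
Parallel ([0.70118], C3, and C4): 1 − (1 − 0.70118)(1 − 0.72615)(1 − 0.90484) = 0.99221
Series ([0.99221] and C5): 0.99221 × 0.74826 = 0.742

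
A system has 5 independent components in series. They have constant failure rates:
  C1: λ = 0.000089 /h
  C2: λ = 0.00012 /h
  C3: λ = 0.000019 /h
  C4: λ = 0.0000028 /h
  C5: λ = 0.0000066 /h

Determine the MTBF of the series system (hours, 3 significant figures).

Series of exponential components: λ_sys = Σ λ_i
λ_sys = 0.000089 + 0.00012 + 0.000019 + 0.0000028 + 0.0000066 = 2.3740e-04 /h
MTBF = 1 / λ_sys = 4210 h

4210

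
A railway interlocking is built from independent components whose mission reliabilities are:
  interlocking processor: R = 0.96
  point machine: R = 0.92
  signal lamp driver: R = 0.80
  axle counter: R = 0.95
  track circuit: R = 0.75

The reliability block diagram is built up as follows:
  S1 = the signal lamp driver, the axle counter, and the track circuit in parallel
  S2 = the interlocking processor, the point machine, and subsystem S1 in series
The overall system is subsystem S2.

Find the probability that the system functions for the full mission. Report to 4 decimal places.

Parallel (signal lamp driver, axle counter, and track circuit): 1 − (1 − 0.800000)(1 − 0.950000)(1 − 0.750000) = 0.997500
Series (interlocking processor, point machine, and [0.997500]): 0.960000 × 0.920000 × 0.997500 = 0.8810

0.8810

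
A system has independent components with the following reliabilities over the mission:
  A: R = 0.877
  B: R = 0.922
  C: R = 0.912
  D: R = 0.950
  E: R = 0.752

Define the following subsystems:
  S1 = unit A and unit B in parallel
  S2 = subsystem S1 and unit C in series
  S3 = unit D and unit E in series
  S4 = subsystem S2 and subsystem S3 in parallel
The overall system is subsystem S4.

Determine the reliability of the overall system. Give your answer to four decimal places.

Parallel (A and B): 1 − (1 − 0.877000)(1 − 0.922000) = 0.990406
Series ([0.990406] and C): 0.990406 × 0.912000 = 0.903250
Series (D and E): 0.950000 × 0.752000 = 0.714400
Parallel ([0.903250] and [0.714400]): 1 − (1 − 0.903250)(1 − 0.714400) = 0.9724

0.9724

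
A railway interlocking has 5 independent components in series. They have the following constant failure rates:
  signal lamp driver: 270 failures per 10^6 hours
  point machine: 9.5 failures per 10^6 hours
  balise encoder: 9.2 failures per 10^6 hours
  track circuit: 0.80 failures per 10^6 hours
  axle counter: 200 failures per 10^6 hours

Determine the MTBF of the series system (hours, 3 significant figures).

2040

Series of exponential components: λ_sys = Σ λ_i
λ_sys = 0.00027 + 0.0000095 + 0.0000092 + 0.00000080 + 0.00020 = 4.8950e-04 /h
MTBF = 1 / λ_sys = 2040 h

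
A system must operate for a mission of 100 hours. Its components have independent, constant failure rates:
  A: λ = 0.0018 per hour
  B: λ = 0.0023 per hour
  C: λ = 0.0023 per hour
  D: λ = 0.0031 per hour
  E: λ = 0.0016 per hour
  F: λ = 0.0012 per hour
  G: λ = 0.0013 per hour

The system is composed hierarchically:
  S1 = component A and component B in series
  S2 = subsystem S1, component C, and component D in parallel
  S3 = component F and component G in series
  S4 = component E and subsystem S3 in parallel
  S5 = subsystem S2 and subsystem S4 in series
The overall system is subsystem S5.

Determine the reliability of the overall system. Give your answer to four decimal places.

0.9495

R(A) = exp(−0.0018 × 100) = 0.835270
R(B) = exp(−0.0023 × 100) = 0.794534
R(C) = exp(−0.0023 × 100) = 0.794534
R(D) = exp(−0.0031 × 100) = 0.733447
R(E) = exp(−0.0016 × 100) = 0.852144
R(F) = exp(−0.0012 × 100) = 0.886920
R(G) = exp(−0.0013 × 100) = 0.878095
Series (A and B): 0.835270 × 0.794534 = 0.663650
Parallel ([0.663650], C, and D): 1 − (1 − 0.663650)(1 − 0.794534)(1 − 0.733447) = 0.981579
Series (F and G): 0.886920 × 0.878095 = 0.778800
Parallel (E and [0.778800]): 1 − (1 − 0.852144)(1 − 0.778800) = 0.967294
Series ([0.981579] and [0.967294]): 0.981579 × 0.967294 = 0.9495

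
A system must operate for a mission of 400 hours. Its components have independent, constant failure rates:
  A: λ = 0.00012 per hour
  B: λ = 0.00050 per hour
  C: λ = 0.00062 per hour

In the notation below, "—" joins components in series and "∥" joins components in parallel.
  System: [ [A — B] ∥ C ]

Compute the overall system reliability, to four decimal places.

0.9518

R(A) = exp(−0.00012 × 400) = 0.953134
R(B) = exp(−0.00050 × 400) = 0.818731
R(C) = exp(−0.00062 × 400) = 0.780360
Series (A and B): 0.953134 × 0.818731 = 0.780360
Parallel ([0.780360] and C): 1 − (1 − 0.780360)(1 − 0.780360) = 0.9518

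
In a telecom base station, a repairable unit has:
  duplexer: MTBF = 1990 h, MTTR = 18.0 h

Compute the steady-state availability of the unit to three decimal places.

0.991

A(duplexer) = MTBF/(MTBF+MTTR) = 1990/(1990+18.0) = 0.991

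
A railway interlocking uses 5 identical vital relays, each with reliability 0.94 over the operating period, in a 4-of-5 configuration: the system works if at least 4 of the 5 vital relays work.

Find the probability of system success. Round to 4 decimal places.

0.9681

R = Σ_{i=4}^{5} C(5,i) p^i (1−p)^{5−i} with p = 0.94
C(5,4)·0.94^4·0.06^1 = 0.234225
C(5,5)·0.94^5·0.06^0 = 0.733904
Sum = 0.9681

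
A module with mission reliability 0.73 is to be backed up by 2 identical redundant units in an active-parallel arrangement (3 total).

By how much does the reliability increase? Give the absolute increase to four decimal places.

0.2503

R_before = 0.73
R_after = 1 − (1 − 0.73)^3 = 0.9803
ΔR = 0.9803 − 0.73 = 0.2503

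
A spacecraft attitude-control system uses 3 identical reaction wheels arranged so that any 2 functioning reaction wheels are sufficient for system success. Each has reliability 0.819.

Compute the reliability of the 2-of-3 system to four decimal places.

R = Σ_{i=2}^{3} C(3,i) p^i (1−p)^{3−i} with p = 0.819
C(3,2)·0.819^2·0.181^1 = 0.364223
C(3,3)·0.819^3·0.181^0 = 0.549353
Sum = 0.9136

0.9136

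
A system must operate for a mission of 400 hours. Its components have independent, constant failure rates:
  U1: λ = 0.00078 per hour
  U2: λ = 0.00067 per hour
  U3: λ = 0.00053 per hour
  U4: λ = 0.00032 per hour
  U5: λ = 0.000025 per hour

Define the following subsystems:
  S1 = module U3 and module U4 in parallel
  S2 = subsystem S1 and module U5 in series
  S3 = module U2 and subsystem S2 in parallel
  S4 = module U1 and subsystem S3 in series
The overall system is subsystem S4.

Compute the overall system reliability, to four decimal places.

R(U1) = exp(−0.00078 × 400) = 0.731982
R(U2) = exp(−0.00067 × 400) = 0.764908
R(U3) = exp(−0.00053 × 400) = 0.808965
R(U4) = exp(−0.00032 × 400) = 0.879853
R(U5) = exp(−0.000025 × 400) = 0.990050
Parallel (U3 and U4): 1 − (1 − 0.808965)(1 − 0.879853) = 0.977048
Series ([0.977048] and U5): 0.977048 × 0.990050 = 0.967326
Parallel (U2 and [0.967326]): 1 − (1 − 0.764908)(1 − 0.967326) = 0.992319
Series (U1 and [0.992319]): 0.731982 × 0.992319 = 0.7264

0.7264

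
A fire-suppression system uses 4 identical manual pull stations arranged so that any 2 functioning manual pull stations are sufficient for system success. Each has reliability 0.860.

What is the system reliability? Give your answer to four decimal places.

R = Σ_{i=2}^{4} C(4,i) p^i (1−p)^{4−i} with p = 0.860
C(4,2)·0.860^2·0.140^2 = 0.086977
C(4,3)·0.860^3·0.140^1 = 0.356191
C(4,4)·0.860^4·0.140^0 = 0.547008
Sum = 0.9902

0.9902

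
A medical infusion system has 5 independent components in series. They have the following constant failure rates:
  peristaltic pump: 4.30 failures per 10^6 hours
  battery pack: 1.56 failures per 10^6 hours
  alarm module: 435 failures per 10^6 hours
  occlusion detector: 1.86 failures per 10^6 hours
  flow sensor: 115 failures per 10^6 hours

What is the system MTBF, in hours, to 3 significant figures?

Series of exponential components: λ_sys = Σ λ_i
λ_sys = 0.00000430 + 0.00000156 + 0.000435 + 0.00000186 + 0.000115 = 5.5772e-04 /h
MTBF = 1 / λ_sys = 1790 h

1790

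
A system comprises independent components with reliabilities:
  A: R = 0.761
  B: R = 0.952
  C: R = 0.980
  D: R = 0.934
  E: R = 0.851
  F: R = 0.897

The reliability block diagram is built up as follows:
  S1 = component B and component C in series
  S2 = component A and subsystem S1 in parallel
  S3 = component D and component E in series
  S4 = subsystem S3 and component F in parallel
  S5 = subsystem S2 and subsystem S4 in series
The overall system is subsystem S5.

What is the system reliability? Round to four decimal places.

0.9632

Series (B and C): 0.952000 × 0.980000 = 0.932960
Parallel (A and [0.932960]): 1 − (1 − 0.761000)(1 − 0.932960) = 0.983977
Series (D and E): 0.934000 × 0.851000 = 0.794834
Parallel ([0.794834] and F): 1 − (1 − 0.794834)(1 − 0.897000) = 0.978868
Series ([0.983977] and [0.978868]): 0.983977 × 0.978868 = 0.9632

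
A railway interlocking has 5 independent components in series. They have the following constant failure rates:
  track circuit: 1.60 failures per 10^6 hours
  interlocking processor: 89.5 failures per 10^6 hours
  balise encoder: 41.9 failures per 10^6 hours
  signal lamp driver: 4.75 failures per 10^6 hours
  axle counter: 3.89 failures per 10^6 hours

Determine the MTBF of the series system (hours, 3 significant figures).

7060

Series of exponential components: λ_sys = Σ λ_i
λ_sys = 0.00000160 + 0.0000895 + 0.0000419 + 0.00000475 + 0.00000389 = 1.4164e-04 /h
MTBF = 1 / λ_sys = 7060 h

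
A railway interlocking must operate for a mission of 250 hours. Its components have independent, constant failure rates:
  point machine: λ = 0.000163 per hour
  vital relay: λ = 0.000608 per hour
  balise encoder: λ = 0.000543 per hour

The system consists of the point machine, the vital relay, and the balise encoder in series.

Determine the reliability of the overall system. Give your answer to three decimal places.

0.720

R(point machine) = exp(−0.000163 × 250) = 0.96007
R(vital relay) = exp(−0.000608 × 250) = 0.85899
R(balise encoder) = exp(−0.000543 × 250) = 0.87306
Series (point machine, vital relay, and balise encoder): 0.96007 × 0.85899 × 0.87306 = 0.720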